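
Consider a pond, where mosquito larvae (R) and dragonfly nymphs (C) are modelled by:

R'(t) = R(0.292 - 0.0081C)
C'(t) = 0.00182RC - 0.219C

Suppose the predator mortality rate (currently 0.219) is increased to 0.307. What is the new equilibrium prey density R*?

R* ≈ 169

At the interior fixed point, setting dC/dt = 0 with C > 0 fixes R* = (predator death rate)/(RC coefficient) — independent of the other coefficients.
With the change, R* = 0.307/0.00182 = 169; it rises from 120.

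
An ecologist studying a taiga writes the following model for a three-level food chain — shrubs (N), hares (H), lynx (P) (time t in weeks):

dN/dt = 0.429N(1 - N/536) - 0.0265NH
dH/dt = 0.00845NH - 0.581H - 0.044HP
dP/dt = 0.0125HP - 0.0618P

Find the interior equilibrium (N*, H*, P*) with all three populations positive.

N* ≈ 372, H* ≈ 4.94, P* ≈ 58.3

From dP/dt = 0: 0.0125H* = 0.0618, so H* = 4.94.
From dN/dt = 0: 0.429(1 - N*/536) = 0.0265·4.94, giving N* = 536·(1 - 0.305) = 372.
From dH/dt = 0: 0.00845·372 - 0.581 = 0.044P*, so P* = 2.56/0.044 = 58.3.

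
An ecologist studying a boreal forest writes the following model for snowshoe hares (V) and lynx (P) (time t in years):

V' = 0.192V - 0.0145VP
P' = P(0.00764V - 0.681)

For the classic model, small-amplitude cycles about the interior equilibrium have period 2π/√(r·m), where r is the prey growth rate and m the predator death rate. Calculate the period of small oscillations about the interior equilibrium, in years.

T ≈ 17.4 years

Here r = 0.192 and m = 0.681, so r·m = 0.131.
ω = √0.131 = 0.362 per year, hence T = 2π/ω ≈ 17.4 years.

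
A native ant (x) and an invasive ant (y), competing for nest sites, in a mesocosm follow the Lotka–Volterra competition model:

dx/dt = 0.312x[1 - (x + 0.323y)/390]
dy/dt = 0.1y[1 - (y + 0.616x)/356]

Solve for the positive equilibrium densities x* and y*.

x* ≈ 343, y* ≈ 145

Setting both brackets to zero gives the nullclines x + 0.323y = 390 and 0.616x + y = 356.
Substituting y = 356 - 0.616x into the first: x(1 - 0.323·0.616) = 390 - 0.323·356.
So x* = 275/0.801 = 343, and then y* = 356 - 0.616·343 = 145.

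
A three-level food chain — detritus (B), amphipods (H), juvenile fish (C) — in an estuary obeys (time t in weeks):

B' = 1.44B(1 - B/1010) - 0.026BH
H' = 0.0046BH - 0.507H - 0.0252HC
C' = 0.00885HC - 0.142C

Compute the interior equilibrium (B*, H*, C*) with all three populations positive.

B* ≈ 717, H* ≈ 16, C* ≈ 111

From dC/dt = 0: 0.00885H* = 0.142, so H* = 16.
From dB/dt = 0: 1.44(1 - B*/1010) = 0.026·16, giving B* = 1010·(1 - 0.29) = 717.
From dH/dt = 0: 0.0046·717 - 0.507 = 0.0252C*, so C* = 2.79/0.0252 = 111.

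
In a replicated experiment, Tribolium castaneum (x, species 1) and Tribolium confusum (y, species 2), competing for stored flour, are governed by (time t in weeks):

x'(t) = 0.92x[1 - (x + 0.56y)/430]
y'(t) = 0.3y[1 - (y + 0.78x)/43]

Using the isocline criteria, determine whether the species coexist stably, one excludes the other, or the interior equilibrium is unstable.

Compare the nullcline intercepts: K1/α12 = 430/0.56 = 768 > K2 = 43; K2/α21 = 43/0.78 = 55.1 < K1 = 430.
Since the inequalities point opposite ways, species 1 can invade but species 2 cannot.

species 1 excludes species 2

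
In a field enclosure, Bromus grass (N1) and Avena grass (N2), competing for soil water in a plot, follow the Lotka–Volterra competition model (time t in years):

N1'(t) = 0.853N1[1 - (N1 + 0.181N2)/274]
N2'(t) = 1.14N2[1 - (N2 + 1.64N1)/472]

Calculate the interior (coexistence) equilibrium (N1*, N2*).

N1* ≈ 268, N2* ≈ 32.2

Setting both brackets to zero gives the nullclines N1 + 0.181N2 = 274 and 1.64N1 + N2 = 472.
Substituting N2 = 472 - 1.64N1 into the first: N1(1 - 0.181·1.64) = 274 - 0.181·472.
So N1* = 189/0.703 = 268, and then N2* = 472 - 1.64·268 = 32.2.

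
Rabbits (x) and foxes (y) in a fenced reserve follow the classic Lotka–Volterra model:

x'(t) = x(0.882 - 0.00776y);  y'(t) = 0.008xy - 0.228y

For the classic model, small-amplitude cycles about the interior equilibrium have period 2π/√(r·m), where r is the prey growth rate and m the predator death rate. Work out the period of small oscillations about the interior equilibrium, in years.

T ≈ 14 years

Here r = 0.882 and m = 0.228, so r·m = 0.201.
ω = √0.201 = 0.448 per year, hence T = 2π/ω ≈ 14 years.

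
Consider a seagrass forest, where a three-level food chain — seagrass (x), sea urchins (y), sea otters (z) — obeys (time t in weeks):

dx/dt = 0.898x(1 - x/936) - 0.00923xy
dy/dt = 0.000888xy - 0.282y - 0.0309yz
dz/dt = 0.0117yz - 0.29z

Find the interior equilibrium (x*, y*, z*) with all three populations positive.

x* ≈ 698, y* ≈ 24.8, z* ≈ 10.9

From dz/dt = 0: 0.0117y* = 0.29, so y* = 24.8.
From dx/dt = 0: 0.898(1 - x*/936) = 0.00923·24.8, giving x* = 936·(1 - 0.255) = 698.
From dy/dt = 0: 0.000888·698 - 0.282 = 0.0309z*, so z* = 0.337/0.0309 = 10.9.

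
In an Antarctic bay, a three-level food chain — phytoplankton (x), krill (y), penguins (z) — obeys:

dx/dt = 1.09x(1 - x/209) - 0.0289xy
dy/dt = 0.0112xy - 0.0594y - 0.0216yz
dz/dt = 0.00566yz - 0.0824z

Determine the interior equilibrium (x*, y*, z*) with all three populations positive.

x* ≈ 128, y* ≈ 14.6, z* ≈ 63.8

From dz/dt = 0: 0.00566y* = 0.0824, so y* = 14.6.
From dx/dt = 0: 1.09(1 - x*/209) = 0.0289·14.6, giving x* = 209·(1 - 0.386) = 128.
From dy/dt = 0: 0.0112·128 - 0.0594 = 0.0216z*, so z* = 1.38/0.0216 = 63.8.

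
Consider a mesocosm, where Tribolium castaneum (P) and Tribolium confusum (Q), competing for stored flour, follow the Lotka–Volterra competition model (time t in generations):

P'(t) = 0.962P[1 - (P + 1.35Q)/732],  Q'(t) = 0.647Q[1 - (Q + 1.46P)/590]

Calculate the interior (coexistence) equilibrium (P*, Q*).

Setting both brackets to zero gives the nullclines P + 1.35Q = 732 and 1.46P + Q = 590.
Substituting Q = 590 - 1.46P into the first: P(1 - 1.35·1.46) = 732 - 1.35·590.
So P* = -64.5/-0.971 = 66.4, and then Q* = 590 - 1.46·66.4 = 493.

P* ≈ 66.4, Q* ≈ 493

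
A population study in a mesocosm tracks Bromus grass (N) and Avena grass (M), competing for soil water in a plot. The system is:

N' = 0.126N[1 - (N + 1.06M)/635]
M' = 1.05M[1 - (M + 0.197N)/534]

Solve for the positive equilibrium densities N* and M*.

N* ≈ 87.2, M* ≈ 517

Setting both brackets to zero gives the nullclines N + 1.06M = 635 and 0.197N + M = 534.
Substituting M = 534 - 0.197N into the first: N(1 - 1.06·0.197) = 635 - 1.06·534.
So N* = 69/0.791 = 87.2, and then M* = 534 - 0.197·87.2 = 517.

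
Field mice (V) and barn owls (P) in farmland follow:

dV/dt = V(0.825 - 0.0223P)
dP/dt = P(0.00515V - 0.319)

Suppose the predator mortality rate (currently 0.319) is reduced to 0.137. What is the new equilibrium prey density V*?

V* ≈ 26.6

At the interior fixed point, setting dP/dt = 0 with P > 0 fixes V* = (predator death rate)/(VP coefficient) — independent of the other coefficients.
With the change, V* = 0.137/0.00515 = 26.6; it falls from 61.9.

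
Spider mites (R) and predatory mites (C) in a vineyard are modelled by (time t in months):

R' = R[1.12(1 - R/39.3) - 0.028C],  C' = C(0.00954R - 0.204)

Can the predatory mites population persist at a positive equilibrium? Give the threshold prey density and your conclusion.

Threshold R = 21.4; K > 21.4, so yes, the predator persists.

The predator equation gives dC/dt > 0 only when R > 0.204/0.00954 = 21.4.
Without the predator, R → K = 39.3. Since 39.3 > 21.4, the predator can invade and persist.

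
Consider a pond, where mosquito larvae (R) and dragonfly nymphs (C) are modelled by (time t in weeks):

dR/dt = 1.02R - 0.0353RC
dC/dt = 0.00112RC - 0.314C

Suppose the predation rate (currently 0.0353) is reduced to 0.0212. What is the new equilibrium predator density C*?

At the interior fixed point, setting dR/dt = 0 with R > 0 fixes C* = (prey growth rate)/(RC coefficient) — independent of the other coefficients.
With the change, C* = 1.02/0.0212 = 48.1; it rises from 28.9.

C* ≈ 48.1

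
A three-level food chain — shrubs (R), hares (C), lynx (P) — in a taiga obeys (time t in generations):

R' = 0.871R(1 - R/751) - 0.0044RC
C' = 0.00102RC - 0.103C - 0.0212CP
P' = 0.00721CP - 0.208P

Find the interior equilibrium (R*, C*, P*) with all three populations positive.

From dP/dt = 0: 0.00721C* = 0.208, so C* = 28.8.
From dR/dt = 0: 0.871(1 - R*/751) = 0.0044·28.8, giving R* = 751·(1 - 0.146) = 642.
From dC/dt = 0: 0.00102·642 - 0.103 = 0.0212P*, so P* = 0.551/0.0212 = 26.

R* ≈ 642, C* ≈ 28.8, P* ≈ 26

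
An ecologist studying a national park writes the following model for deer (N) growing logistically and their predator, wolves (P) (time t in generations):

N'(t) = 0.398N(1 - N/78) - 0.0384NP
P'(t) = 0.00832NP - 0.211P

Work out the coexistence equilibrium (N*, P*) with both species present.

N* ≈ 25.4, P* ≈ 6.99

From dP/dt = 0 with P > 0: 0.00832N* = 0.211, so N* = 25.4.
Substitute into dN/dt = 0: 0.398(1 - 25.4/78) = 0.0384P*.
The bracket is 0.675, giving P* = 0.269/0.0384 = 6.99.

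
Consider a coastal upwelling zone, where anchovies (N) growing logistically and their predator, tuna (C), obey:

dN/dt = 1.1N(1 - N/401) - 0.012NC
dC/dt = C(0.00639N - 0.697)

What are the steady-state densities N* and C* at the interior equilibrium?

N* ≈ 109, C* ≈ 66.7

From dC/dt = 0 with C > 0: 0.00639N* = 0.697, so N* = 109.
Substitute into dN/dt = 0: 1.1(1 - 109/401) = 0.012C*.
The bracket is 0.728, giving C* = 0.801/0.012 = 66.7.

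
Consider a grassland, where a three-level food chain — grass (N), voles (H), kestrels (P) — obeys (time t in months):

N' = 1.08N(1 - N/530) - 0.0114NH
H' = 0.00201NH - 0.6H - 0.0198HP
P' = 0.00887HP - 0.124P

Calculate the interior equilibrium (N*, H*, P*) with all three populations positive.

N* ≈ 452, H* ≈ 14, P* ≈ 15.6

From dP/dt = 0: 0.00887H* = 0.124, so H* = 14.
From dN/dt = 0: 1.08(1 - N*/530) = 0.0114·14, giving N* = 530·(1 - 0.148) = 452.
From dH/dt = 0: 0.00201·452 - 0.6 = 0.0198P*, so P* = 0.308/0.0198 = 15.6.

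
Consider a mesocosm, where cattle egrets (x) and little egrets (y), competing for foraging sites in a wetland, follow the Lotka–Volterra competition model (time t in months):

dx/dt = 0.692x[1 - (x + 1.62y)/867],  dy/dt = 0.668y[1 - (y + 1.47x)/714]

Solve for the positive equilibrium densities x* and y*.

Setting both brackets to zero gives the nullclines x + 1.62y = 867 and 1.47x + y = 714.
Substituting y = 714 - 1.47x into the first: x(1 - 1.62·1.47) = 867 - 1.62·714.
So x* = -290/-1.38 = 210, and then y* = 714 - 1.47·210 = 406.

x* ≈ 210, y* ≈ 406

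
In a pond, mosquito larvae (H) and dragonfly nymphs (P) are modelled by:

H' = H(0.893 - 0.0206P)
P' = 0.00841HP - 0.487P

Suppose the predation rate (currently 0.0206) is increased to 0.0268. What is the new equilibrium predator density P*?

At the interior fixed point, setting dH/dt = 0 with H > 0 fixes P* = (prey growth rate)/(HP coefficient) — independent of the other coefficients.
With the change, P* = 0.893/0.0268 = 33.3; it falls from 43.3.

P* ≈ 33.3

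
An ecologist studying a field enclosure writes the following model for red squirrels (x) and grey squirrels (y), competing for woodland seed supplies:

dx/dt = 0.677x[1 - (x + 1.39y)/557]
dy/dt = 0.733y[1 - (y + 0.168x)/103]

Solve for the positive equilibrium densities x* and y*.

Setting both brackets to zero gives the nullclines x + 1.39y = 557 and 0.168x + y = 103.
Substituting y = 103 - 0.168x into the first: x(1 - 1.39·0.168) = 557 - 1.39·103.
So x* = 414/0.766 = 540, and then y* = 103 - 0.168·540 = 12.3.

x* ≈ 540, y* ≈ 12.3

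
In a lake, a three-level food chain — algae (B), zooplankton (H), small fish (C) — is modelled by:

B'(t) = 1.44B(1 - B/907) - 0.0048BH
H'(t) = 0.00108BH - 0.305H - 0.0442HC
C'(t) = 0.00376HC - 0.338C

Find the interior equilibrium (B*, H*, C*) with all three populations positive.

B* ≈ 635, H* ≈ 89.9, C* ≈ 8.62

From dC/dt = 0: 0.00376H* = 0.338, so H* = 89.9.
From dB/dt = 0: 1.44(1 - B*/907) = 0.0048·89.9, giving B* = 907·(1 - 0.3) = 635.
From dH/dt = 0: 0.00108·635 - 0.305 = 0.0442C*, so C* = 0.381/0.0442 = 8.62.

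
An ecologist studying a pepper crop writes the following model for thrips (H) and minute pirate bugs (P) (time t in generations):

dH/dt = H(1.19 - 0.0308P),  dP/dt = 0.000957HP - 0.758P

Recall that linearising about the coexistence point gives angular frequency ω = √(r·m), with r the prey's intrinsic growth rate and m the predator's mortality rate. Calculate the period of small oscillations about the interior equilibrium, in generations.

T ≈ 6.62 generations

Here r = 1.19 and m = 0.758, so r·m = 0.902.
ω = √0.902 = 0.95 per generation, hence T = 2π/ω ≈ 6.62 generations.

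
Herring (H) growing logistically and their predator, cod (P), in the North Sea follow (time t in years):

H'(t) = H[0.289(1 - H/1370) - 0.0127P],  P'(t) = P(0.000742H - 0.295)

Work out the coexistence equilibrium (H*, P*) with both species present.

H* ≈ 398, P* ≈ 16.2

From dP/dt = 0 with P > 0: 0.000742H* = 0.295, so H* = 398.
Substitute into dH/dt = 0: 0.289(1 - 398/1370) = 0.0127P*.
The bracket is 0.71, giving P* = 0.205/0.0127 = 16.2.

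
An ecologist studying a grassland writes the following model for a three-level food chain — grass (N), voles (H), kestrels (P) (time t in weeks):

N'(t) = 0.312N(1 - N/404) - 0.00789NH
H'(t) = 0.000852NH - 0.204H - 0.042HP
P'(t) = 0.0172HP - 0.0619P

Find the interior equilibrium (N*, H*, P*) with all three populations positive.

N* ≈ 367, H* ≈ 3.6, P* ≈ 2.59

From dP/dt = 0: 0.0172H* = 0.0619, so H* = 3.6.
From dN/dt = 0: 0.312(1 - N*/404) = 0.00789·3.6, giving N* = 404·(1 - 0.091) = 367.
From dH/dt = 0: 0.000852·367 - 0.204 = 0.042P*, so P* = 0.109/0.042 = 2.59.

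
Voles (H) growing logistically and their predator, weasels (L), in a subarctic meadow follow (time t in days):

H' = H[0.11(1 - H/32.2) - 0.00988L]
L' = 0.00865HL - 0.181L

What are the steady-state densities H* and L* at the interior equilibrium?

From dL/dt = 0 with L > 0: 0.00865H* = 0.181, so H* = 20.9.
Substitute into dH/dt = 0: 0.11(1 - 20.9/32.2) = 0.00988L*.
The bracket is 0.35, giving L* = 0.0385/0.00988 = 3.9.

H* ≈ 20.9, L* ≈ 3.9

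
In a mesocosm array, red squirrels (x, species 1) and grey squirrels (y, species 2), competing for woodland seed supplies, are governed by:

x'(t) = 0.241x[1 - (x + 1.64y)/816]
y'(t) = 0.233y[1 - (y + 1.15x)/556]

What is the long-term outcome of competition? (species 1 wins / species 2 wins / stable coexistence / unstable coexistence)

Compare the nullcline intercepts: K1/α12 = 816/1.64 = 498 < K2 = 556; K2/α21 = 556/1.15 = 483 < K1 = 816.
Since both are reversed, neither can invade when rare; the interior point is a saddle.

unstable coexistence (outcome depends on initial conditions)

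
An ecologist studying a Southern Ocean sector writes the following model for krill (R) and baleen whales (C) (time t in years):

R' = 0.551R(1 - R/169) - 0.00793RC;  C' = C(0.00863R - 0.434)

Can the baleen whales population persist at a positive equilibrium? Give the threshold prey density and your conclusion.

Threshold R = 50.3; K > 50.3, so yes, the predator persists.

The predator equation gives dC/dt > 0 only when R > 0.434/0.00863 = 50.3.
Without the predator, R → K = 169. Since 169 > 50.3, the predator can invade and persist.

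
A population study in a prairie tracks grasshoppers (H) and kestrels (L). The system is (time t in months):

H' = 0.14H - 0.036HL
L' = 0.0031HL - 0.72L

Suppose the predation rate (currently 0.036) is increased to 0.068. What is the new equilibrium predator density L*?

L* ≈ 2.06

At the interior fixed point, setting dH/dt = 0 with H > 0 fixes L* = (prey growth rate)/(HL coefficient) — independent of the other coefficients.
With the change, L* = 0.14/0.068 = 2.06; it falls from 3.89.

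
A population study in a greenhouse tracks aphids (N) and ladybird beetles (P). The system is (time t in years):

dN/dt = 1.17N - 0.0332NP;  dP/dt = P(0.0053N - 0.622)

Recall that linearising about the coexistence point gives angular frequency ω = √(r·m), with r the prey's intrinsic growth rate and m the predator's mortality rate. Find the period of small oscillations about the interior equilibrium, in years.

Here r = 1.17 and m = 0.622, so r·m = 0.728.
ω = √0.728 = 0.853 per year, hence T = 2π/ω ≈ 7.37 years.

T ≈ 7.37 years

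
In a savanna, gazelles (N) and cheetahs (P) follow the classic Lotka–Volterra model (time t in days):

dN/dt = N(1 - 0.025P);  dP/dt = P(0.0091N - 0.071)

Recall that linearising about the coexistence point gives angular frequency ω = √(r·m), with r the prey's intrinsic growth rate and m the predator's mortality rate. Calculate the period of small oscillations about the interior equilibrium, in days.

Here r = 1 and m = 0.071, so r·m = 0.071.
ω = √0.071 = 0.266 per day, hence T = 2π/ω ≈ 23.6 days.

T ≈ 23.6 days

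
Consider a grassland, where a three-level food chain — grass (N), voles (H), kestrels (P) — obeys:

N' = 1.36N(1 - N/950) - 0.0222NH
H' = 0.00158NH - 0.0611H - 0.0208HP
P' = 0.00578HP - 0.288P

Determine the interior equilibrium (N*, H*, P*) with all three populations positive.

N* ≈ 177, H* ≈ 49.8, P* ≈ 10.5

From dP/dt = 0: 0.00578H* = 0.288, so H* = 49.8.
From dN/dt = 0: 1.36(1 - N*/950) = 0.0222·49.8, giving N* = 950·(1 - 0.813) = 177.
From dH/dt = 0: 0.00158·177 - 0.0611 = 0.0208P*, so P* = 0.219/0.0208 = 10.5.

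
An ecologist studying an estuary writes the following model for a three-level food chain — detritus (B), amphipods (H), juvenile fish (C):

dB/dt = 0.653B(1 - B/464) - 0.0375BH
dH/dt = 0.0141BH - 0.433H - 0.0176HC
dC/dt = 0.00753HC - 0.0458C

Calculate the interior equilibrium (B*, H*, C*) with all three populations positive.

From dC/dt = 0: 0.00753H* = 0.0458, so H* = 6.08.
From dB/dt = 0: 0.653(1 - B*/464) = 0.0375·6.08, giving B* = 464·(1 - 0.349) = 302.
From dH/dt = 0: 0.0141·302 - 0.433 = 0.0176C*, so C* = 3.82/0.0176 = 217.

B* ≈ 302, H* ≈ 6.08, C* ≈ 217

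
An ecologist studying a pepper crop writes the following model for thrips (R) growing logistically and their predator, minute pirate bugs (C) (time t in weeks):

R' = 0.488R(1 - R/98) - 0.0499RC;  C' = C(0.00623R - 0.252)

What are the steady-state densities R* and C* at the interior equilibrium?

R* ≈ 40.4, C* ≈ 5.74

From dC/dt = 0 with C > 0: 0.00623R* = 0.252, so R* = 40.4.
Substitute into dR/dt = 0: 0.488(1 - 40.4/98) = 0.0499C*.
The bracket is 0.587, giving C* = 0.287/0.0499 = 5.74.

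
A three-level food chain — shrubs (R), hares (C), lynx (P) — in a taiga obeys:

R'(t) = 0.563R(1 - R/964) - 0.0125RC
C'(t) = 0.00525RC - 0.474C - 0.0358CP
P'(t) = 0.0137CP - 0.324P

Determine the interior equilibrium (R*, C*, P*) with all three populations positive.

From dP/dt = 0: 0.0137C* = 0.324, so C* = 23.6.
From dR/dt = 0: 0.563(1 - R*/964) = 0.0125·23.6, giving R* = 964·(1 - 0.525) = 458.
From dC/dt = 0: 0.00525·458 - 0.474 = 0.0358P*, so P* = 1.93/0.0358 = 53.9.

R* ≈ 458, C* ≈ 23.6, P* ≈ 53.9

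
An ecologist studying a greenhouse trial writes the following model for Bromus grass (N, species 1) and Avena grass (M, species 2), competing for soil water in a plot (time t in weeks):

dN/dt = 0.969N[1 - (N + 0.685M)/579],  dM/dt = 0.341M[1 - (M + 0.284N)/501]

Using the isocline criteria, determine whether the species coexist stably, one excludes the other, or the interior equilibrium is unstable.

Compare the nullcline intercepts: K1/α12 = 579/0.685 = 845 > K2 = 501; K2/α21 = 501/0.284 = 1760 > K1 = 579.
Since both inequalities hold, each species can invade when rare, so the interior equilibrium is stable.

stable coexistence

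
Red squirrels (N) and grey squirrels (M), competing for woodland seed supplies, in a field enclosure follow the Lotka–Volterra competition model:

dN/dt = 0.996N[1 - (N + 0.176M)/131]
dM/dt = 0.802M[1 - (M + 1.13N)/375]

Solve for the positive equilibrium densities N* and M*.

N* ≈ 81.1, M* ≈ 283

Setting both brackets to zero gives the nullclines N + 0.176M = 131 and 1.13N + M = 375.
Substituting M = 375 - 1.13N into the first: N(1 - 0.176·1.13) = 131 - 0.176·375.
So N* = 65/0.801 = 81.1, and then M* = 375 - 1.13·81.1 = 283.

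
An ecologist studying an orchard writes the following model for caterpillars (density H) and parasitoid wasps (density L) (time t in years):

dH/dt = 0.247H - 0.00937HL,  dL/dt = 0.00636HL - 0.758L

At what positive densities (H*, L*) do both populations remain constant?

Set dL/dt = 0 with L > 0: 0.00636H - 0.758 = 0, so H* = 0.758/0.00636 = 119.
Set dH/dt = 0 with H > 0: 0.247 - 0.00937L = 0, so L* = 0.247/0.00937 = 26.4.

H* ≈ 119, L* ≈ 26.4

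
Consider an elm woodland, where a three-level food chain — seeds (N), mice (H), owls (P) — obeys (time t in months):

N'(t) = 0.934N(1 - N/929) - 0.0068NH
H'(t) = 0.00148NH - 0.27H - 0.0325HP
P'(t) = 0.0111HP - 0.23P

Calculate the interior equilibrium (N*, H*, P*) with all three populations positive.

N* ≈ 789, H* ≈ 20.7, P* ≈ 27.6

From dP/dt = 0: 0.0111H* = 0.23, so H* = 20.7.
From dN/dt = 0: 0.934(1 - N*/929) = 0.0068·20.7, giving N* = 929·(1 - 0.151) = 789.
From dH/dt = 0: 0.00148·789 - 0.27 = 0.0325P*, so P* = 0.898/0.0325 = 27.6.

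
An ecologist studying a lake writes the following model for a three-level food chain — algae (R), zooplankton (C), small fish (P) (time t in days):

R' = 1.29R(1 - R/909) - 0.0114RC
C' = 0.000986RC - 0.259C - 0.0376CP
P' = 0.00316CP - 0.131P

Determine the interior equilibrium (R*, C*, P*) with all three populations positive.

R* ≈ 576, C* ≈ 41.5, P* ≈ 8.22

From dP/dt = 0: 0.00316C* = 0.131, so C* = 41.5.
From dR/dt = 0: 1.29(1 - R*/909) = 0.0114·41.5, giving R* = 909·(1 - 0.366) = 576.
From dC/dt = 0: 0.000986·576 - 0.259 = 0.0376P*, so P* = 0.309/0.0376 = 8.22.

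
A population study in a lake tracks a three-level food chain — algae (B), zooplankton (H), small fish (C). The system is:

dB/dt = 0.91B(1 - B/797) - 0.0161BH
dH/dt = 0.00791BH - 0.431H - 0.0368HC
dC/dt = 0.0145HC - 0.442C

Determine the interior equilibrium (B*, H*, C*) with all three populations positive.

From dC/dt = 0: 0.0145H* = 0.442, so H* = 30.5.
From dB/dt = 0: 0.91(1 - B*/797) = 0.0161·30.5, giving B* = 797·(1 - 0.539) = 367.
From dH/dt = 0: 0.00791·367 - 0.431 = 0.0368C*, so C* = 2.47/0.0368 = 67.2.

B* ≈ 367, H* ≈ 30.5, C* ≈ 67.2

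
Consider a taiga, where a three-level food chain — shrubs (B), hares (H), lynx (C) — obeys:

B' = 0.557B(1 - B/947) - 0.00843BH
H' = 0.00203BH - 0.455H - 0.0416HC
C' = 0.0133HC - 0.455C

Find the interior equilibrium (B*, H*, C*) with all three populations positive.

From dC/dt = 0: 0.0133H* = 0.455, so H* = 34.2.
From dB/dt = 0: 0.557(1 - B*/947) = 0.00843·34.2, giving B* = 947·(1 - 0.518) = 457.
From dH/dt = 0: 0.00203·457 - 0.455 = 0.0416C*, so C* = 0.472/0.0416 = 11.3.

B* ≈ 457, H* ≈ 34.2, C* ≈ 11.3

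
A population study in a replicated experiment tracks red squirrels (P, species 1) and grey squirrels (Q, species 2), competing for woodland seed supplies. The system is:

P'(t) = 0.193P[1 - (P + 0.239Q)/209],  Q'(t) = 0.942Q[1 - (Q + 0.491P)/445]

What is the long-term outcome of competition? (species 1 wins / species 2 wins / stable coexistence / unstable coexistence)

stable coexistence

Compare the nullcline intercepts: K1/α12 = 209/0.239 = 874 > K2 = 445; K2/α21 = 445/0.491 = 906 > K1 = 209.
Since both inequalities hold, each species can invade when rare, so the interior equilibrium is stable.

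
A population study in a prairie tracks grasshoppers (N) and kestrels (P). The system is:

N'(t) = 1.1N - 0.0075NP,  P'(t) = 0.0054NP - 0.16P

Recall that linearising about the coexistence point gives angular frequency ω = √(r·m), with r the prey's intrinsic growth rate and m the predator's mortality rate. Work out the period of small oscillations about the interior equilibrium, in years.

T ≈ 15 years

Here r = 1.1 and m = 0.16, so r·m = 0.176.
ω = √0.176 = 0.42 per year, hence T = 2π/ω ≈ 15 years.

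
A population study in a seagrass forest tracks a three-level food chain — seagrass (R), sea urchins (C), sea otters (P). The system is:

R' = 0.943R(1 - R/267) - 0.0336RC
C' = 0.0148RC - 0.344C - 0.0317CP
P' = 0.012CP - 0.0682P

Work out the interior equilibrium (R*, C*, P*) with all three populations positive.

R* ≈ 213, C* ≈ 5.68, P* ≈ 88.6

From dP/dt = 0: 0.012C* = 0.0682, so C* = 5.68.
From dR/dt = 0: 0.943(1 - R*/267) = 0.0336·5.68, giving R* = 267·(1 - 0.203) = 213.
From dC/dt = 0: 0.0148·213 - 0.344 = 0.0317P*, so P* = 2.81/0.0317 = 88.6.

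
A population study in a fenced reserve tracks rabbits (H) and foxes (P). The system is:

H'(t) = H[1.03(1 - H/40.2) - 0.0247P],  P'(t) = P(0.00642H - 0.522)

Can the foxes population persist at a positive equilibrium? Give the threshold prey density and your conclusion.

Threshold H = 81.3; K < 81.3, so no, the predator goes extinct.

The predator equation gives dP/dt > 0 only when H > 0.522/0.00642 = 81.3.
Without the predator, H → K = 40.2. Since 40.2 < 81.3, the predator cannot invade.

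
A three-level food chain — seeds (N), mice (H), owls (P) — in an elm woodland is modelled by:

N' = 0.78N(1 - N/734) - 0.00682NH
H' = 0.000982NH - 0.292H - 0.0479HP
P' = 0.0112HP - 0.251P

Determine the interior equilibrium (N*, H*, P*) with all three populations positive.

From dP/dt = 0: 0.0112H* = 0.251, so H* = 22.4.
From dN/dt = 0: 0.78(1 - N*/734) = 0.00682·22.4, giving N* = 734·(1 - 0.196) = 590.
From dH/dt = 0: 0.000982·590 - 0.292 = 0.0479P*, so P* = 0.288/0.0479 = 6.

N* ≈ 590, H* ≈ 22.4, P* ≈ 6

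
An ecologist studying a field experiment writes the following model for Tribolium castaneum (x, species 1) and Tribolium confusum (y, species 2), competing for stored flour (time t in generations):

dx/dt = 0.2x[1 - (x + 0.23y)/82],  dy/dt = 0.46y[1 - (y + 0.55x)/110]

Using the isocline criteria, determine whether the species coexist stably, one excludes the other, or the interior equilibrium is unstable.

stable coexistence

Compare the nullcline intercepts: K1/α12 = 82/0.23 = 357 > K2 = 110; K2/α21 = 110/0.55 = 200 > K1 = 82.
Since both inequalities hold, each species can invade when rare, so the interior equilibrium is stable.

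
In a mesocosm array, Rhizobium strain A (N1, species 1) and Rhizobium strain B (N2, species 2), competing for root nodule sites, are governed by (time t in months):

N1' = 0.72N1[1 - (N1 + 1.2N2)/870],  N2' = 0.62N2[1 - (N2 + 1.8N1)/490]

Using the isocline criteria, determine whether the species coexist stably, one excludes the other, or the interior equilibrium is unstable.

Compare the nullcline intercepts: K1/α12 = 870/1.2 = 725 > K2 = 490; K2/α21 = 490/1.8 = 272 < K1 = 870.
Since the inequalities point opposite ways, species 1 can invade but species 2 cannot.

species 1 excludes species 2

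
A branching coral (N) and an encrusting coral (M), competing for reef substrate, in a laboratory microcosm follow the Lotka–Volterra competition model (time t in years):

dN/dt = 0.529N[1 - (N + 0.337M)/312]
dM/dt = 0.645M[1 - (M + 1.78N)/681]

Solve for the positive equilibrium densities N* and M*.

Setting both brackets to zero gives the nullclines N + 0.337M = 312 and 1.78N + M = 681.
Substituting M = 681 - 1.78N into the first: N(1 - 0.337·1.78) = 312 - 0.337·681.
So N* = 82.5/0.4 = 206, and then M* = 681 - 1.78·206 = 314.

N* ≈ 206, M* ≈ 314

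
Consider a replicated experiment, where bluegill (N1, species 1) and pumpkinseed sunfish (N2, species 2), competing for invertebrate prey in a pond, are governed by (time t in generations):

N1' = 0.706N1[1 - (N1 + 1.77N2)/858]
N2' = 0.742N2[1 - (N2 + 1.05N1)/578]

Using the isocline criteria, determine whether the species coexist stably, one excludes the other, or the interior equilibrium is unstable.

unstable coexistence (outcome depends on initial conditions)

Compare the nullcline intercepts: K1/α12 = 858/1.77 = 485 < K2 = 578; K2/α21 = 578/1.05 = 550 < K1 = 858.
Since both are reversed, neither can invade when rare; the interior point is a saddle.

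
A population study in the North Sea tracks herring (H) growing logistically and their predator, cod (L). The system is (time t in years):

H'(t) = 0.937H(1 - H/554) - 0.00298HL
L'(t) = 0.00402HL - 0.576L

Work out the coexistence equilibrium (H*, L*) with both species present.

From dL/dt = 0 with L > 0: 0.00402H* = 0.576, so H* = 143.
Substitute into dH/dt = 0: 0.937(1 - 143/554) = 0.00298L*.
The bracket is 0.741, giving L* = 0.695/0.00298 = 233.

H* ≈ 143, L* ≈ 233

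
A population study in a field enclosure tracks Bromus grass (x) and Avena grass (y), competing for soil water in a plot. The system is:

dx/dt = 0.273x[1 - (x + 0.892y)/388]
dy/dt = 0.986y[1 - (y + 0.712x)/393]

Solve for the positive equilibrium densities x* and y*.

x* ≈ 103, y* ≈ 320

Setting both brackets to zero gives the nullclines x + 0.892y = 388 and 0.712x + y = 393.
Substituting y = 393 - 0.712x into the first: x(1 - 0.892·0.712) = 388 - 0.892·393.
So x* = 37.4/0.365 = 103, and then y* = 393 - 0.712·103 = 320.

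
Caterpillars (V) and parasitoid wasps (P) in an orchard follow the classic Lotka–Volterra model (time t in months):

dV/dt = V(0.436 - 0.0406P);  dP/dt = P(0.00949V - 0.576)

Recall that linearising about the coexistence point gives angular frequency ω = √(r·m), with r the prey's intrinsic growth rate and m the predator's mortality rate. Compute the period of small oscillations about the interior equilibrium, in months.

T ≈ 12.5 months

Here r = 0.436 and m = 0.576, so r·m = 0.251.
ω = √0.251 = 0.501 per month, hence T = 2π/ω ≈ 12.5 months.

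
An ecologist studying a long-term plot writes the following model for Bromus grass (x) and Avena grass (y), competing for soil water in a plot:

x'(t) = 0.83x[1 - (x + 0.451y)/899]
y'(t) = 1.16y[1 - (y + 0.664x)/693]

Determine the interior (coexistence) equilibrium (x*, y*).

x* ≈ 837, y* ≈ 137

Setting both brackets to zero gives the nullclines x + 0.451y = 899 and 0.664x + y = 693.
Substituting y = 693 - 0.664x into the first: x(1 - 0.451·0.664) = 899 - 0.451·693.
So x* = 586/0.701 = 837, and then y* = 693 - 0.664·837 = 137.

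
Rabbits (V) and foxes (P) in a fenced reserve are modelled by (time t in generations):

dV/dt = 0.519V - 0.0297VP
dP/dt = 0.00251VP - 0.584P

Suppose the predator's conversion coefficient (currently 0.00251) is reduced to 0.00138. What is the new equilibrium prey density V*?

V* ≈ 423

At the interior fixed point, setting dP/dt = 0 with P > 0 fixes V* = (predator death rate)/(VP coefficient) — independent of the other coefficients.
With the change, V* = 0.584/0.00138 = 423; it rises from 233.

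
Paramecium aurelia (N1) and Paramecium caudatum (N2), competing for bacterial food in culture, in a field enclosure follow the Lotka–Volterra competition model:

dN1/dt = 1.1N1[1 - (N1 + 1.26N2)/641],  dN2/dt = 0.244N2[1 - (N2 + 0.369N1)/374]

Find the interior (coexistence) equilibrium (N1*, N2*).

N1* ≈ 317, N2* ≈ 257

Setting both brackets to zero gives the nullclines N1 + 1.26N2 = 641 and 0.369N1 + N2 = 374.
Substituting N2 = 374 - 0.369N1 into the first: N1(1 - 1.26·0.369) = 641 - 1.26·374.
So N1* = 170/0.535 = 317, and then N2* = 374 - 0.369·317 = 257.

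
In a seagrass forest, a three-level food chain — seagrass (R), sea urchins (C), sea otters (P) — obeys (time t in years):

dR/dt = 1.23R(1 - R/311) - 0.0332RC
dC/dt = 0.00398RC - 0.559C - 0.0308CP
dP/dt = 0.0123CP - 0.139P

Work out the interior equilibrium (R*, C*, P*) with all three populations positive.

From dP/dt = 0: 0.0123C* = 0.139, so C* = 11.3.
From dR/dt = 0: 1.23(1 - R*/311) = 0.0332·11.3, giving R* = 311·(1 - 0.305) = 216.
From dC/dt = 0: 0.00398·216 - 0.559 = 0.0308P*, so P* = 0.301/0.0308 = 9.78.

R* ≈ 216, C* ≈ 11.3, P* ≈ 9.78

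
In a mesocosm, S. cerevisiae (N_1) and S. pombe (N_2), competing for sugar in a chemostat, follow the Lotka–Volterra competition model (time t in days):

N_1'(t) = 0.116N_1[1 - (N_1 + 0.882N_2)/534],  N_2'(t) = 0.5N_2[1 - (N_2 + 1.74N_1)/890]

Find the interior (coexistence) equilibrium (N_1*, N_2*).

N_1* ≈ 469, N_2* ≈ 73.2

Setting both brackets to zero gives the nullclines N_1 + 0.882N_2 = 534 and 1.74N_1 + N_2 = 890.
Substituting N_2 = 890 - 1.74N_1 into the first: N_1(1 - 0.882·1.74) = 534 - 0.882·890.
So N_1* = -251/-0.535 = 469, and then N_2* = 890 - 1.74·469 = 73.2.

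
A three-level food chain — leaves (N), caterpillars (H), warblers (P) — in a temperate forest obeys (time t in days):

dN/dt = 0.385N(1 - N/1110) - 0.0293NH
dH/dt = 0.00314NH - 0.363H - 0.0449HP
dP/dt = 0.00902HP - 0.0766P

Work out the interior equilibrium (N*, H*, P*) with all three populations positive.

From dP/dt = 0: 0.00902H* = 0.0766, so H* = 8.49.
From dN/dt = 0: 0.385(1 - N*/1110) = 0.0293·8.49, giving N* = 1110·(1 - 0.646) = 393.
From dH/dt = 0: 0.00314·393 - 0.363 = 0.0449P*, so P* = 0.87/0.0449 = 19.4.

N* ≈ 393, H* ≈ 8.49, P* ≈ 19.4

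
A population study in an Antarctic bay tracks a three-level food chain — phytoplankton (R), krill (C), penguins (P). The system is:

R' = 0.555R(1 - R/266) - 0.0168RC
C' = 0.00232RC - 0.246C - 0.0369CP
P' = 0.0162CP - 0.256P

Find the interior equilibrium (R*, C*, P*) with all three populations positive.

From dP/dt = 0: 0.0162C* = 0.256, so C* = 15.8.
From dR/dt = 0: 0.555(1 - R*/266) = 0.0168·15.8, giving R* = 266·(1 - 0.478) = 139.
From dC/dt = 0: 0.00232·139 - 0.246 = 0.0369P*, so P* = 0.0759/0.0369 = 2.06.

R* ≈ 139, C* ≈ 15.8, P* ≈ 2.06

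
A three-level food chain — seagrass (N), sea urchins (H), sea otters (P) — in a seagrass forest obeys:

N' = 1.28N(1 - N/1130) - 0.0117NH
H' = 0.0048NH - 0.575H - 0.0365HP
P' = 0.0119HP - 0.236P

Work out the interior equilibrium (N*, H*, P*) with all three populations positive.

N* ≈ 925, H* ≈ 19.8, P* ≈ 106

From dP/dt = 0: 0.0119H* = 0.236, so H* = 19.8.
From dN/dt = 0: 1.28(1 - N*/1130) = 0.0117·19.8, giving N* = 1130·(1 - 0.181) = 925.
From dH/dt = 0: 0.0048·925 - 0.575 = 0.0365P*, so P* = 3.87/0.0365 = 106.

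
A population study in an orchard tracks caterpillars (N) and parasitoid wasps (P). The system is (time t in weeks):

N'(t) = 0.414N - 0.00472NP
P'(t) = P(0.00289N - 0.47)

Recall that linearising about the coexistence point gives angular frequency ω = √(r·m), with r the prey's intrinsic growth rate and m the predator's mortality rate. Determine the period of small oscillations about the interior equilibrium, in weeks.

T ≈ 14.2 weeks

Here r = 0.414 and m = 0.47, so r·m = 0.195.
ω = √0.195 = 0.441 per week, hence T = 2π/ω ≈ 14.2 weeks.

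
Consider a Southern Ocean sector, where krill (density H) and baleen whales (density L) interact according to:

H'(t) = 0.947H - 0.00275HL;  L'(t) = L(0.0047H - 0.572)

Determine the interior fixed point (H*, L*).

H* ≈ 122, L* ≈ 344

Set dL/dt = 0 with L > 0: 0.0047H - 0.572 = 0, so H* = 0.572/0.0047 = 122.
Set dH/dt = 0 with H > 0: 0.947 - 0.00275L = 0, so L* = 0.947/0.00275 = 344.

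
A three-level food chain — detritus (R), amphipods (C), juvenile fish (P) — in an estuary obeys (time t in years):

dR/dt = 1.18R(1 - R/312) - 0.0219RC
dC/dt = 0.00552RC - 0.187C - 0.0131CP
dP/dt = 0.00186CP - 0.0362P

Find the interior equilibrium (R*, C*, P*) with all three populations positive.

From dP/dt = 0: 0.00186C* = 0.0362, so C* = 19.5.
From dR/dt = 0: 1.18(1 - R*/312) = 0.0219·19.5, giving R* = 312·(1 - 0.361) = 199.
From dC/dt = 0: 0.00552·199 - 0.187 = 0.0131P*, so P* = 0.913/0.0131 = 69.7.

R* ≈ 199, C* ≈ 19.5, P* ≈ 69.7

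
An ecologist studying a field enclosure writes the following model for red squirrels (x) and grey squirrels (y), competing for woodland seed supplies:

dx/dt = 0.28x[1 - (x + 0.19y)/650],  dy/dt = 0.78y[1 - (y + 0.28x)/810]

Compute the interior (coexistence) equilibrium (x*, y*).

x* ≈ 524, y* ≈ 663

Setting both brackets to zero gives the nullclines x + 0.19y = 650 and 0.28x + y = 810.
Substituting y = 810 - 0.28x into the first: x(1 - 0.19·0.28) = 650 - 0.19·810.
So x* = 496/0.947 = 524, and then y* = 810 - 0.28·524 = 663.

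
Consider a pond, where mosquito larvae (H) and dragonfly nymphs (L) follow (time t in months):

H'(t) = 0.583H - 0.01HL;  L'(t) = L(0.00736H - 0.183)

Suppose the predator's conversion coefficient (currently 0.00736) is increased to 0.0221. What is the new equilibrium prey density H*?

H* ≈ 8.28

At the interior fixed point, setting dL/dt = 0 with L > 0 fixes H* = (predator death rate)/(HL coefficient) — independent of the other coefficients.
With the change, H* = 0.183/0.0221 = 8.28; it falls from 24.9.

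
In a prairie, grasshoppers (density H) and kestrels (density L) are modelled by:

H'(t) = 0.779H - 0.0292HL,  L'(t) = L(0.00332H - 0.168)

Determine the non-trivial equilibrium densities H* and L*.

Set dL/dt = 0 with L > 0: 0.00332H - 0.168 = 0, so H* = 0.168/0.00332 = 50.6.
Set dH/dt = 0 with H > 0: 0.779 - 0.0292L = 0, so L* = 0.779/0.0292 = 26.7.

H* ≈ 50.6, L* ≈ 26.7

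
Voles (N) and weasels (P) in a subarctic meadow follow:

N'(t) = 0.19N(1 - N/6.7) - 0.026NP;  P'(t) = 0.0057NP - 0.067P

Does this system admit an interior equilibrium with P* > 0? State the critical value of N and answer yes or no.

The predator equation gives dP/dt > 0 only when N > 0.067/0.0057 = 11.8.
Without the predator, N → K = 6.7. Since 6.7 < 11.8, the predator cannot invade.

Threshold N = 11.8; K < 11.8, so no, the predator goes extinct.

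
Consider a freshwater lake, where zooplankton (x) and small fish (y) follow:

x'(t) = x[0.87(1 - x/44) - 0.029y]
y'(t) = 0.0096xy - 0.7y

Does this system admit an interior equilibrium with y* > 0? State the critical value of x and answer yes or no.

The predator equation gives dy/dt > 0 only when x > 0.7/0.0096 = 72.9.
Without the predator, x → K = 44. Since 44 < 72.9, the predator cannot invade.

Threshold x = 72.9; K < 72.9, so no, the predator goes extinct.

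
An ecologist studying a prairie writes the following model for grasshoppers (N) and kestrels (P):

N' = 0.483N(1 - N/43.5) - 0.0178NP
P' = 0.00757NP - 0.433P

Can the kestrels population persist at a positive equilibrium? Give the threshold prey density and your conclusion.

Threshold N = 57.2; K < 57.2, so no, the predator goes extinct.

The predator equation gives dP/dt > 0 only when N > 0.433/0.00757 = 57.2.
Without the predator, N → K = 43.5. Since 43.5 < 57.2, the predator cannot invade.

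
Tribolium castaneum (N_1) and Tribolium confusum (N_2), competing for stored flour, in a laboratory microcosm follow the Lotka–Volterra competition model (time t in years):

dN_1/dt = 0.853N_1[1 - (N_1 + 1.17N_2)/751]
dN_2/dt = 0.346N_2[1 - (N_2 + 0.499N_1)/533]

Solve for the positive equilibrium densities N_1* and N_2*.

Setting both brackets to zero gives the nullclines N_1 + 1.17N_2 = 751 and 0.499N_1 + N_2 = 533.
Substituting N_2 = 533 - 0.499N_1 into the first: N_1(1 - 1.17·0.499) = 751 - 1.17·533.
So N_1* = 127/0.416 = 306, and then N_2* = 533 - 0.499·306 = 380.

N_1* ≈ 306, N_2* ≈ 380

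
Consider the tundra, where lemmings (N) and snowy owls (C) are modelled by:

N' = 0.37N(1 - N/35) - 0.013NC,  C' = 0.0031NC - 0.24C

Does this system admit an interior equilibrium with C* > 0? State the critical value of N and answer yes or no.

The predator equation gives dC/dt > 0 only when N > 0.24/0.0031 = 77.4.
Without the predator, N → K = 35. Since 35 < 77.4, the predator cannot invade.

Threshold N = 77.4; K < 77.4, so no, the predator goes extinct.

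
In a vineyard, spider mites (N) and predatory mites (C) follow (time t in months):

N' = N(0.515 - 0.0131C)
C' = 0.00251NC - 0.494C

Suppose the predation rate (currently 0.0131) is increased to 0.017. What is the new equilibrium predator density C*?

At the interior fixed point, setting dN/dt = 0 with N > 0 fixes C* = (prey growth rate)/(NC coefficient) — independent of the other coefficients.
With the change, C* = 0.515/0.017 = 30.3; it falls from 39.3.

C* ≈ 30.3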